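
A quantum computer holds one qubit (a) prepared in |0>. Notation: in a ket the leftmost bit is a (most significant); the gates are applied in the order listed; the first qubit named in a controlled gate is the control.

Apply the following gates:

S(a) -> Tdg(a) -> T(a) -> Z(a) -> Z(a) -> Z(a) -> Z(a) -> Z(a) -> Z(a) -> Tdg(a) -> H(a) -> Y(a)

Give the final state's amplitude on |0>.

The amplitude on |0> is -sqrt(2)*I/2.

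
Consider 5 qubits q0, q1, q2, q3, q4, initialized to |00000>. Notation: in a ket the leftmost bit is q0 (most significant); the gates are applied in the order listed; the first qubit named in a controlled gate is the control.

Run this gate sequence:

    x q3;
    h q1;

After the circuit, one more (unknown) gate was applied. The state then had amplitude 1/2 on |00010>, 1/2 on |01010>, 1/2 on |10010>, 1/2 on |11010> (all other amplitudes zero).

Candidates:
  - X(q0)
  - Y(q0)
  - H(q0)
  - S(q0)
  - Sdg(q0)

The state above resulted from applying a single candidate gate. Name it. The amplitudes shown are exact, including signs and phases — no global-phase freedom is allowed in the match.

It was H(q0) that produced the state shown.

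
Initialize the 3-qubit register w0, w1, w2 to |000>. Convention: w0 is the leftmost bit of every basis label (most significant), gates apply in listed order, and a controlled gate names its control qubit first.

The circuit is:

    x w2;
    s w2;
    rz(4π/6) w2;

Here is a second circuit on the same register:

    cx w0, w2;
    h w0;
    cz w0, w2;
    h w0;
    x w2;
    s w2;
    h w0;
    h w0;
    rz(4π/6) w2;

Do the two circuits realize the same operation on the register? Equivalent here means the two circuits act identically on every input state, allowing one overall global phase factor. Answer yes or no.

No — the two circuits implement different unitaries, even allowing a global phase.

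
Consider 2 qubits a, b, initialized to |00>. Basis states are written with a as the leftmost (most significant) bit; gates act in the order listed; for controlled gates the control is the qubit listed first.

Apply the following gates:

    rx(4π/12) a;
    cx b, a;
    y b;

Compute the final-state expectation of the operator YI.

The observable YI averages to -sqrt(3)/2.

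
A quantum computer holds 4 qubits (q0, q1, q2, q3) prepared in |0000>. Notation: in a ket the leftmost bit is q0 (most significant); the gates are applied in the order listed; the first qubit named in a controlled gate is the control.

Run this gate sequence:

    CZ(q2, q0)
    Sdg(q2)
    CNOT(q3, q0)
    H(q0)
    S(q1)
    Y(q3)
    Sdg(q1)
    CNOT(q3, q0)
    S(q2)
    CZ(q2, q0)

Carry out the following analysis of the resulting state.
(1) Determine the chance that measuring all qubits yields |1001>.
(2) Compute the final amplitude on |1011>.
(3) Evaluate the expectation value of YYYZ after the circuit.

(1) A full measurement returns |1001> with probability 1/2.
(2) The final state's coefficient on |1011> equals 0.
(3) The observable YYYZ averages to 0.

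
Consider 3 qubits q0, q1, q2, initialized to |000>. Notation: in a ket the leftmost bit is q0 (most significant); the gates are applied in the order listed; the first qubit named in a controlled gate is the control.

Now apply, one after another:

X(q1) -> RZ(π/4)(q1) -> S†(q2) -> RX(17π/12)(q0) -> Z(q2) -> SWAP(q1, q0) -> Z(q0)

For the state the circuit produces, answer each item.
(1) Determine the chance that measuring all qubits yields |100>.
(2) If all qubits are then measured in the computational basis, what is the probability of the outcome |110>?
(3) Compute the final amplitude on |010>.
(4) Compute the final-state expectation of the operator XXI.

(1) Outcome |100> occurs with probability -sqrt(6)/8 + sqrt(2)/8 + 1/2.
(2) A full measurement returns |110> with probability -sqrt(2)/8 + sqrt(6)/8 + 1/2.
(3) The amplitude on |010> is 0.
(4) In the final state, XXI has expectation 0.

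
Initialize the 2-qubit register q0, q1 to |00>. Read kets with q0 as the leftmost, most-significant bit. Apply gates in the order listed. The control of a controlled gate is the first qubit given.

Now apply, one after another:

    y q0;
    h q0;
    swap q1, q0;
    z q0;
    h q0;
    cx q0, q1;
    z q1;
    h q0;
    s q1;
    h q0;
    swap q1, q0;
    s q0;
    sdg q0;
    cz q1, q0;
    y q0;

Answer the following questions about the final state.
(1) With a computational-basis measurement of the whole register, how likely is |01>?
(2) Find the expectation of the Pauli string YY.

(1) The probability of measuring |01> is 1/4. Key observation: the block from step 12 through step 13 cancels to the identity and can be dropped.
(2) The observable YY averages to 0.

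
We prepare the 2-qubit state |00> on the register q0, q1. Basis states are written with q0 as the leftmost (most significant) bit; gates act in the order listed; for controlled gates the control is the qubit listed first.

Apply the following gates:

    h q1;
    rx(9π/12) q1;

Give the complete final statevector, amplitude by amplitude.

The resulting statevector has amplitude sqrt(2)*sqrt(2 - sqrt(2))/4 - sqrt(2)*I*sqrt(sqrt(2) + 2)/4 on |00>, sqrt(2)*sqrt(2 - sqrt(2))/4 - sqrt(2)*I*sqrt(sqrt(2) + 2)/4 on |01>, 0 on |10>, 0 on |11>.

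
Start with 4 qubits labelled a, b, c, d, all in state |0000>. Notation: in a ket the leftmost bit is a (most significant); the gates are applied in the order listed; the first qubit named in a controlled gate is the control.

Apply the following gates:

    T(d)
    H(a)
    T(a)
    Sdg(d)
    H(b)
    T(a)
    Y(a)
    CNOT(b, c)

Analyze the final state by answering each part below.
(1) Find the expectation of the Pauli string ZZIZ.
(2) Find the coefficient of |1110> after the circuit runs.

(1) The observable ZZIZ averages to 0.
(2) |1110> carries amplitude I/2 in the final state.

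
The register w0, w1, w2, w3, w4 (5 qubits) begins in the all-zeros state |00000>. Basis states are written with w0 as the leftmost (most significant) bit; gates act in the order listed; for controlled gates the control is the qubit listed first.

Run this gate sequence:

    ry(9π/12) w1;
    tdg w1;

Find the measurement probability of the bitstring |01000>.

The probability of measuring |01000> is sqrt(2)/4 + 1/2.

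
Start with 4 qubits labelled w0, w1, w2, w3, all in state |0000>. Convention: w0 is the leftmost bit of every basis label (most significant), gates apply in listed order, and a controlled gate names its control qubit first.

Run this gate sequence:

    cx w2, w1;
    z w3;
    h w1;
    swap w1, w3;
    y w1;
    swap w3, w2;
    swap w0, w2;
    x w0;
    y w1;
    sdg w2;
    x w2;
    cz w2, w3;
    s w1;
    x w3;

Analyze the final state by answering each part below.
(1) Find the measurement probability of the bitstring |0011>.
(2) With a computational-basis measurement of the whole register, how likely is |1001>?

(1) A full measurement returns |0011> with probability 1/2.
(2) The probability of measuring |1001> is 0.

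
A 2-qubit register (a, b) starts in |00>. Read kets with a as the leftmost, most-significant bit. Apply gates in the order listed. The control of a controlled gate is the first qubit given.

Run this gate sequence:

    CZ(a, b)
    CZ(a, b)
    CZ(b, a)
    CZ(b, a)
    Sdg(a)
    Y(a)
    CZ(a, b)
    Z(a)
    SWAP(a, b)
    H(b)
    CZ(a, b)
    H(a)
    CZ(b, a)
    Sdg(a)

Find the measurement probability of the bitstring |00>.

The probability of measuring |00> is 1/4. Key observation: gates 1-2 undo each other exactly, leaving only the rest of the circuit to track.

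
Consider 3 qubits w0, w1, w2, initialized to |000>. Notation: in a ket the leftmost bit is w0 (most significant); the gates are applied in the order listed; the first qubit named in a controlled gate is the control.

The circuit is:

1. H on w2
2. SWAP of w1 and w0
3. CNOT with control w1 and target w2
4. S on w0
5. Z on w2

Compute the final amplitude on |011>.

The final state's coefficient on |011> equals 0.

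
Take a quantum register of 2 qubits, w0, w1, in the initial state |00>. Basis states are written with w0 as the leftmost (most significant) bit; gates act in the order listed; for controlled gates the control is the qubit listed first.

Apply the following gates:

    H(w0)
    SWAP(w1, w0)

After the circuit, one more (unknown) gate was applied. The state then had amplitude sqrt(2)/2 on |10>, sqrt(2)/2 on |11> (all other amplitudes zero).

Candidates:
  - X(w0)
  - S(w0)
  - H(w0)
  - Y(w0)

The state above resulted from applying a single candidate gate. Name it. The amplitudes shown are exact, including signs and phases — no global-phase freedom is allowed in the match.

It was X(w0) that produced the state shown.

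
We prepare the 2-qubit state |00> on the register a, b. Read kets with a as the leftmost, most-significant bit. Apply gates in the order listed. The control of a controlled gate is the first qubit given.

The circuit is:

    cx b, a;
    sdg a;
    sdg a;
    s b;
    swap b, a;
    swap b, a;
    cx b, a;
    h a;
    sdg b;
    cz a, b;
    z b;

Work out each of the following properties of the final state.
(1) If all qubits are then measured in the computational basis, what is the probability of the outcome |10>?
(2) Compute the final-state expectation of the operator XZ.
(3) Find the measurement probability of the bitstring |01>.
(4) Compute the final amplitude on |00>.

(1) Outcome |10> occurs with probability 1/2.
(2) In the final state, XZ has expectation 1.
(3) The probability of measuring |01> is 0.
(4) The amplitude on |00> is sqrt(2)/2.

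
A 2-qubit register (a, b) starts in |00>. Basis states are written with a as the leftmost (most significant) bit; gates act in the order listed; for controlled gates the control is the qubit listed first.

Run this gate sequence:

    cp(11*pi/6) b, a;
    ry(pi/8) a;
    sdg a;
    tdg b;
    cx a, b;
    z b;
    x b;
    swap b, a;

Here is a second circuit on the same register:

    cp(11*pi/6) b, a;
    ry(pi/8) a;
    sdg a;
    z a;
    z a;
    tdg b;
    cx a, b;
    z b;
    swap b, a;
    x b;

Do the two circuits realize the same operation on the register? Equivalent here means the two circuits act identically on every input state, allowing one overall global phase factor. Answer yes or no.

No — the two circuits implement different unitaries, even allowing a global phase.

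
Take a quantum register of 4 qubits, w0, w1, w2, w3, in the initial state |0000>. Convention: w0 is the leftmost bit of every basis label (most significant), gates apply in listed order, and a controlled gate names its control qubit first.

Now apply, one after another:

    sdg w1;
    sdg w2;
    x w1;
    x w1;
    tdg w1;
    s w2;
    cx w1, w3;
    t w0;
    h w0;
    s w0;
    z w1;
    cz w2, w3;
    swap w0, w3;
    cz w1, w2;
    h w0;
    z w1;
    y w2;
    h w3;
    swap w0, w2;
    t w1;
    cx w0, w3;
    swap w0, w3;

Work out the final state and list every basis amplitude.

The final amplitudes are sqrt(2)*(1 + I)/4 on |0001>, sqrt(2)*(1 + I)/4 on |0011>, sqrt(2)*(-1 + I)/4 on |1001>, sqrt(2)*(-1 + I)/4 on |1011>, and 0 on every other basis state.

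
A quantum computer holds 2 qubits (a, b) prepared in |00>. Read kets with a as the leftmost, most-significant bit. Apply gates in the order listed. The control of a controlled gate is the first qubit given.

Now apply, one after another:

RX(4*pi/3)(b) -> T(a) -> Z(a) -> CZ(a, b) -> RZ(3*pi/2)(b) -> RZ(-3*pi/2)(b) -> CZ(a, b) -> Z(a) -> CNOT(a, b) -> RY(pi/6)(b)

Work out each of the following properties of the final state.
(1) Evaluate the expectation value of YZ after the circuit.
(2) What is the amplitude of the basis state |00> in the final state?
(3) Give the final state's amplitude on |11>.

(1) The observable YZ averages to 0.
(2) The amplitude on |00> is (1 - I)*(-sqrt(6)*I + sqrt(2)*(-2 + I))/8.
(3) The final state's coefficient on |11> equals 0.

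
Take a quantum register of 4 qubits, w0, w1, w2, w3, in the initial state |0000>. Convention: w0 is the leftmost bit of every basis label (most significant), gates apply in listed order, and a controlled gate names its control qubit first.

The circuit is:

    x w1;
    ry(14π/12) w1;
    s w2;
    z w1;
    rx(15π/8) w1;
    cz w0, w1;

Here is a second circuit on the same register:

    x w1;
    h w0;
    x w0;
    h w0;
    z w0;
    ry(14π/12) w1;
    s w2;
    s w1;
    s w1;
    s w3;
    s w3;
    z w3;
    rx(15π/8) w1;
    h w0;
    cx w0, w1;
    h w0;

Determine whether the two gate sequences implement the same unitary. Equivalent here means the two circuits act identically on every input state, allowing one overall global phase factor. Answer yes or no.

No: there is an input state on which the two circuits produce genuinely different outputs (not merely differing by a phase).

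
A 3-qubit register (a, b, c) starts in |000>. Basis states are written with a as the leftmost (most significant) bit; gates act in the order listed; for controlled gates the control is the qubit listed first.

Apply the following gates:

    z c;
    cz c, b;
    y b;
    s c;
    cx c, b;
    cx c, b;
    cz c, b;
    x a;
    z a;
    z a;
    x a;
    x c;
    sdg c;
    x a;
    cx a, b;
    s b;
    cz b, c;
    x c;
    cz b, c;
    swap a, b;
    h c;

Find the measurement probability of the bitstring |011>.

The probability of measuring |011> is 1/2. Key observation: steps 5-6 multiply out to the identity, so the circuit reduces to the remaining gates.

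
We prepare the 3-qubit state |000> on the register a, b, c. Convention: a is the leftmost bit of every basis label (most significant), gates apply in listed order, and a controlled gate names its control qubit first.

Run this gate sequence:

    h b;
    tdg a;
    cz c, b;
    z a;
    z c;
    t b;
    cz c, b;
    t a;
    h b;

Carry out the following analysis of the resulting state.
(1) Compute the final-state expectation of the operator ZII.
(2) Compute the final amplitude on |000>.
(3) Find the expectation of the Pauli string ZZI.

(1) The observable ZII averages to 1.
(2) The amplitude on |000> is 1/2 + exp(I*pi/4)/2.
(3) In the final state, ZZI has expectation sqrt(2)/2.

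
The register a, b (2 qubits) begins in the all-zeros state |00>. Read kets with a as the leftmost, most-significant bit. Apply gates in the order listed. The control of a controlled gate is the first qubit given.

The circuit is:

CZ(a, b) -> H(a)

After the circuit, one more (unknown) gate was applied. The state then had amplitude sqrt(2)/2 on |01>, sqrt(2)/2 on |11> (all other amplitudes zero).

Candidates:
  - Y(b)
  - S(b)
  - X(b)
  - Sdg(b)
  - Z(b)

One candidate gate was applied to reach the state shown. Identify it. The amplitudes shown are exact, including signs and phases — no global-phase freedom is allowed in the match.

The applied gate was X(b).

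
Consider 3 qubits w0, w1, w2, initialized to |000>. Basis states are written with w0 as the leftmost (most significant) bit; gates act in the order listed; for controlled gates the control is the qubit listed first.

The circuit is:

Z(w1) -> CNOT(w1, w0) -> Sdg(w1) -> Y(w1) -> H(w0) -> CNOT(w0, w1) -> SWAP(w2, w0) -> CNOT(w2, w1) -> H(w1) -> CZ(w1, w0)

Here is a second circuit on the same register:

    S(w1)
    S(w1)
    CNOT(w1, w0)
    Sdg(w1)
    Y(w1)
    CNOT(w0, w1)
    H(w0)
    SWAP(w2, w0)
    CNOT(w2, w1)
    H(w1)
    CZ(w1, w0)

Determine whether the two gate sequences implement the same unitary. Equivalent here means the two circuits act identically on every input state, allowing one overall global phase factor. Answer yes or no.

No — the two circuits implement different unitaries, even allowing a global phase.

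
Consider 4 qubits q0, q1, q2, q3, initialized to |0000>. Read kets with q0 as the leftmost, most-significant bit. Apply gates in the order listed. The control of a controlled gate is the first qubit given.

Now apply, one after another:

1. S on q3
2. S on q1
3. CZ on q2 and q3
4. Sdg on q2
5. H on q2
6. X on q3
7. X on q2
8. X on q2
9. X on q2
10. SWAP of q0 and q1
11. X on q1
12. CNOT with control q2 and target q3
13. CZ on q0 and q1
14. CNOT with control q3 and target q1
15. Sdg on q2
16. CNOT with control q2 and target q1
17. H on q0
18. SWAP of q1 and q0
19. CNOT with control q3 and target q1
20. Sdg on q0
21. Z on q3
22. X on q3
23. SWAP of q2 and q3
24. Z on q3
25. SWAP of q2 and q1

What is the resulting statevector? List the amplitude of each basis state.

The resulting statevector has amplitude -1/2 on |0000>, -1/2 on |0010>, I/2 on |0101>, I/2 on |0111>, and 0 on every other basis state.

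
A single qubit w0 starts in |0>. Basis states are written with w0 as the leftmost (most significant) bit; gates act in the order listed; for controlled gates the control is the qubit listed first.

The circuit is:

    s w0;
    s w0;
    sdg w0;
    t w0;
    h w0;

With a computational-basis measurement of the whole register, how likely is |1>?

A full measurement returns |1> with probability 1/2.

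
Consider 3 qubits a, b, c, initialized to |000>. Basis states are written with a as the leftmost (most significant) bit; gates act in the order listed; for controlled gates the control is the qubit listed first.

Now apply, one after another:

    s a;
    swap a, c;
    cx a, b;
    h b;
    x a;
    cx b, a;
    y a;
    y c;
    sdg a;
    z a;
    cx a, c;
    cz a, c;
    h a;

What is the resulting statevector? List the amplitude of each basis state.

After the circuit, the state carries amplitude 0 on |000>, 1/2 on |001>, -I/2 on |010>, 0 on |011>, 0 on |100>, 1/2 on |101>, I/2 on |110>, 0 on |111>.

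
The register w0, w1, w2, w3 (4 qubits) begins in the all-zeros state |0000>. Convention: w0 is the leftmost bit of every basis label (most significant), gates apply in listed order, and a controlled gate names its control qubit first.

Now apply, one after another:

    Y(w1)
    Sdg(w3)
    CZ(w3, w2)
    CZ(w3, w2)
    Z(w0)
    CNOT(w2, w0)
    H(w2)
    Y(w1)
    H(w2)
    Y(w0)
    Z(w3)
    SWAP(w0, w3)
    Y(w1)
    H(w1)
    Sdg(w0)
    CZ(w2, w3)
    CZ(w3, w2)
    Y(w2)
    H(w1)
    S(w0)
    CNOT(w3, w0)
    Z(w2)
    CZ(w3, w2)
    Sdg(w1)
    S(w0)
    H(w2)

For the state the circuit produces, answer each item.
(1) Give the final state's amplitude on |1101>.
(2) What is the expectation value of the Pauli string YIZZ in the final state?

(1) The amplitude on |1101> is -sqrt(2)*I/2.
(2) The observable YIZZ averages to 0.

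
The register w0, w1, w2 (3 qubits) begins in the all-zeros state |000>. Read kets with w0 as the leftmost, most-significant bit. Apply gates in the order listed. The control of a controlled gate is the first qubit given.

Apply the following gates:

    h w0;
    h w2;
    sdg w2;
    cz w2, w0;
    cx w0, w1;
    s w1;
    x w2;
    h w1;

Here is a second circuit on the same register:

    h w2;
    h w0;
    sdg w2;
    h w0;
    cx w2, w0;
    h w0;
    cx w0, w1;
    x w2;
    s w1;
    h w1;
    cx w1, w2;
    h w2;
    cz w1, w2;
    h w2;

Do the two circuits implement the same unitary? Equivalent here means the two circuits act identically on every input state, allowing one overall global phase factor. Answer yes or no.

Yes, they are equivalent — the unitaries differ by at most a global phase.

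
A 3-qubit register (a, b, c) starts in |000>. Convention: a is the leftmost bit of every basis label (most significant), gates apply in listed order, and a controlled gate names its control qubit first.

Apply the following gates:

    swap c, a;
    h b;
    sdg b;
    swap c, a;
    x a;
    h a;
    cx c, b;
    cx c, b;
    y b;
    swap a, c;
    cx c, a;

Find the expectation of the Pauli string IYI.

The expectation value of IYI is -1.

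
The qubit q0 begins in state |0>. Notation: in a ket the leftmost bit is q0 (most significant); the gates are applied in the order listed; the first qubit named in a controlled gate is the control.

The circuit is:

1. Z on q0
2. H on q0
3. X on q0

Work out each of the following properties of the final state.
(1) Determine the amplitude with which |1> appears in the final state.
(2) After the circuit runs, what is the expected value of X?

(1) The amplitude on |1> is sqrt(2)/2.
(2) The observable X averages to 1.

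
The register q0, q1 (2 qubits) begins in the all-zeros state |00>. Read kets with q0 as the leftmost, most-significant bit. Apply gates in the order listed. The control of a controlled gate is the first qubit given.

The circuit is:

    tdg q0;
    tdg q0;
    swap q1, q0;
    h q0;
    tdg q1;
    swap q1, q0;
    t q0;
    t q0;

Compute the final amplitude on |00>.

|00> carries amplitude sqrt(2)/2 in the final state.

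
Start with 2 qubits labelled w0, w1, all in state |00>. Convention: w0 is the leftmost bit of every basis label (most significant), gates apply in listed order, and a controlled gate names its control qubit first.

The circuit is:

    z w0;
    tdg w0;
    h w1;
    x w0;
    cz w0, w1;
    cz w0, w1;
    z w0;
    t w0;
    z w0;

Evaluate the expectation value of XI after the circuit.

The observable XI averages to 0.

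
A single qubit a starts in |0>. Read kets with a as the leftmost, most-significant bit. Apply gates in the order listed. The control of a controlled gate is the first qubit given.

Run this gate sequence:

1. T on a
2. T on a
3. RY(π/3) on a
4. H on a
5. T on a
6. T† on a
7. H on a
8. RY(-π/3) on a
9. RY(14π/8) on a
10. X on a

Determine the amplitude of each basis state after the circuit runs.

The final amplitudes are sqrt(2 - sqrt(2))/2 on |0>, -sqrt(sqrt(2) + 2)/2 on |1>.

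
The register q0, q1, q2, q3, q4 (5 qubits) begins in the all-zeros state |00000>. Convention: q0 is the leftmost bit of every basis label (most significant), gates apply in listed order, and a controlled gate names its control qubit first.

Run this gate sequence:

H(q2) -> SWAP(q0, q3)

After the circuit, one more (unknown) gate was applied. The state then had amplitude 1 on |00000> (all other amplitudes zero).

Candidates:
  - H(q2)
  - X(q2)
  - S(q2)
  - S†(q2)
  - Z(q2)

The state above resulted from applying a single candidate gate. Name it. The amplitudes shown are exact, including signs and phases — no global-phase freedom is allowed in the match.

The applied gate was H(q2).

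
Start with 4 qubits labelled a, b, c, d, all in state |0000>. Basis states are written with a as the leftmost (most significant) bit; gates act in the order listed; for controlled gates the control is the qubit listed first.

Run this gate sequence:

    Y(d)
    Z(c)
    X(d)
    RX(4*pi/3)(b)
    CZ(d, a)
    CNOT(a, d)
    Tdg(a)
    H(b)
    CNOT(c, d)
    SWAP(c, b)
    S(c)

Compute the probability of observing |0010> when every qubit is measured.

The probability of measuring |0010> is 1/2.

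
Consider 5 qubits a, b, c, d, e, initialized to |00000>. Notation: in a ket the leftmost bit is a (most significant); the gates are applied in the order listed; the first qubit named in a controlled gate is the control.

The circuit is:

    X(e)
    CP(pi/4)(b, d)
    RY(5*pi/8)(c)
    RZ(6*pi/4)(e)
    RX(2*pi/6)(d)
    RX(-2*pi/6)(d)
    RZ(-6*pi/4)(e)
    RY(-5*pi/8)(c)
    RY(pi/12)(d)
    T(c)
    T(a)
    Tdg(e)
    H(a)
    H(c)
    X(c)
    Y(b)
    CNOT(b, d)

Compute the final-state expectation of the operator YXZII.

The observable YXZII averages to 0. Key observation: gates 3-8 undo each other exactly, leaving only the rest of the circuit to track.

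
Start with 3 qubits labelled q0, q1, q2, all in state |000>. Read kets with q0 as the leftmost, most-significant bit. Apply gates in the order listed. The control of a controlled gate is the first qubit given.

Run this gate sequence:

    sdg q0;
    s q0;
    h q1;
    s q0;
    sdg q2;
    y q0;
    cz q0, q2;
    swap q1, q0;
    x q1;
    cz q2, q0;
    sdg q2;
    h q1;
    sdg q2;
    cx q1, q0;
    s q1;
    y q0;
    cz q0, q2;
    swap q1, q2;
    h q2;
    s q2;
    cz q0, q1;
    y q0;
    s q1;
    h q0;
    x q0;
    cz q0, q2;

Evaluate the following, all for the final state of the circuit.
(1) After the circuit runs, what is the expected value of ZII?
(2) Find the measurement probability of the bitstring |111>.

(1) The expectation value of ZII is -1.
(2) Outcome |111> occurs with probability 0.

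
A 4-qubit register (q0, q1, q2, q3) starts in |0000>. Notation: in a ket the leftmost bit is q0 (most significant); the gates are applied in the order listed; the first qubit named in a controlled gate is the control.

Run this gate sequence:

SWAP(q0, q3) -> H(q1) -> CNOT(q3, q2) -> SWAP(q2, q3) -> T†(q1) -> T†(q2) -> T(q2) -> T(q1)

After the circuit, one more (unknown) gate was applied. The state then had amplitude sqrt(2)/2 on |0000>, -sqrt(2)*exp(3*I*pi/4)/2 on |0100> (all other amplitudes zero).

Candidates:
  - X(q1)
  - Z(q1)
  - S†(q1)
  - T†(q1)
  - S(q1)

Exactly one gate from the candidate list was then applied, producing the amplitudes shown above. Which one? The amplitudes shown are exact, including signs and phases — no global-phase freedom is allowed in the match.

It was T†(q1) that produced the state shown. Key observation: gates 5-8 undo each other exactly, leaving only the rest of the circuit to track.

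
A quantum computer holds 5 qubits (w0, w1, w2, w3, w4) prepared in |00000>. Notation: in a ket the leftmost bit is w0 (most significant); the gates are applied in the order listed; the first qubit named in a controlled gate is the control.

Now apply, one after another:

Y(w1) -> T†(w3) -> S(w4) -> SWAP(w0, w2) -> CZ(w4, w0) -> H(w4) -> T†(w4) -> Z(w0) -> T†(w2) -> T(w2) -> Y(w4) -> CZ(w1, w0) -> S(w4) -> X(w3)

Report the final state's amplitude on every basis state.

After the circuit, the state carries amplitude -sqrt(2)*exp(3*I*pi/4)/2 on |01010>, -sqrt(2)*I/2 on |01011>, and 0 on every other basis state.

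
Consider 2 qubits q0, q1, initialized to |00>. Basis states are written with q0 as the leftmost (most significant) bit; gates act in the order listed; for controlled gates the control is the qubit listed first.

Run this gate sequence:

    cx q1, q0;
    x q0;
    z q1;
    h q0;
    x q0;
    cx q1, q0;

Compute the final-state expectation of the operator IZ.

The observable IZ averages to 1.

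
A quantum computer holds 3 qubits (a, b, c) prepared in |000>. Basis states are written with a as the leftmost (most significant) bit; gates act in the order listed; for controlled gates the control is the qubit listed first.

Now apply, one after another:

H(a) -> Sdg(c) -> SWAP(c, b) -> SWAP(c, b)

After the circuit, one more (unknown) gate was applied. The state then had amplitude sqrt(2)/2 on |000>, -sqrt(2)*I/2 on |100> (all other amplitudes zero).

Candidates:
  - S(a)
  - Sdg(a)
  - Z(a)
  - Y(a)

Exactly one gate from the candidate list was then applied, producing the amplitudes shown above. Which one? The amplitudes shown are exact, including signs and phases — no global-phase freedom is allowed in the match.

The applied gate was Sdg(a). Key observation: gates 3-4 undo each other exactly, leaving only the rest of the circuit to track.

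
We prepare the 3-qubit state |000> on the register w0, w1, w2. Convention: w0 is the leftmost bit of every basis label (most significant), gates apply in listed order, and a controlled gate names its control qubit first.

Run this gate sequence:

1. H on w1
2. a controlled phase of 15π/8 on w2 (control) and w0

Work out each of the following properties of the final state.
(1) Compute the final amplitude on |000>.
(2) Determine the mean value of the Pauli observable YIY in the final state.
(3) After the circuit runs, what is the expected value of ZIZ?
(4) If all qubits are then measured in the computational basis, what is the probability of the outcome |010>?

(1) The amplitude on |000> is sqrt(2)/2.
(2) In the final state, YIY has expectation 0.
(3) The expectation value of ZIZ is 1.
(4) The probability of measuring |010> is 1/2.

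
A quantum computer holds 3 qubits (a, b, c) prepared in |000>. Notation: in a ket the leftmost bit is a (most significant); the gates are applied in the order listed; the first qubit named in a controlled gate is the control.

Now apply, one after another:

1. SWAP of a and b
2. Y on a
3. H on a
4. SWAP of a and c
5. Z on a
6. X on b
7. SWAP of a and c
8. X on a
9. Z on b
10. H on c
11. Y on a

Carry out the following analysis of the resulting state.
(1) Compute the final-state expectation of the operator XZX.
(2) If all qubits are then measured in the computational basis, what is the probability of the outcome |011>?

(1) The observable XZX averages to -1.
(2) A full measurement returns |011> with probability 1/4.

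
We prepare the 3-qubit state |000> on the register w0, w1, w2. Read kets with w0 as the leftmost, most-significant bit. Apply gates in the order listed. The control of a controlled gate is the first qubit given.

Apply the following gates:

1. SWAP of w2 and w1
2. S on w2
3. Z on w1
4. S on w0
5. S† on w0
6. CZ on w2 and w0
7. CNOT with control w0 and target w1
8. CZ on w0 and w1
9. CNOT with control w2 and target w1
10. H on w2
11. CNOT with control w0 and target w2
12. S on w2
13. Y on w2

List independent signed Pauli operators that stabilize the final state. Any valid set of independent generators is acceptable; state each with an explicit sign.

The stabilizer group can be generated by +IIY, +ZII, +IZI, among other valid generating sets. Key observation: gates 4-5 undo each other exactly, leaving only the rest of the circuit to track.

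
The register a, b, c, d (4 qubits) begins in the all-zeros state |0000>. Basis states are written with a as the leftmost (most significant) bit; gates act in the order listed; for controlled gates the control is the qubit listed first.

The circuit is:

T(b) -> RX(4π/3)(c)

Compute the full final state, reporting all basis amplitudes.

The resulting statevector has amplitude -1/2 on |0000>, -sqrt(3)*I/2 on |0010>, and 0 on every other basis state.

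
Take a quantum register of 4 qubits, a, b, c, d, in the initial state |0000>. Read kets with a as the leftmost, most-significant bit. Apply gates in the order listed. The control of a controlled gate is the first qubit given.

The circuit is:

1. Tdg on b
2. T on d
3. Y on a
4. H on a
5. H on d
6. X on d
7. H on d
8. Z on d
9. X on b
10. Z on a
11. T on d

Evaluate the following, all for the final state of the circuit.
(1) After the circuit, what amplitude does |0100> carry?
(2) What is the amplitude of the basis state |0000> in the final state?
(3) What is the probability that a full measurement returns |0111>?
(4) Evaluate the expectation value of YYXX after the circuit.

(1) The final state's coefficient on |0100> equals sqrt(2)*I/2. Key observation: gates 5-8 undo each other exactly, leaving only the rest of the circuit to track.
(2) The amplitude on |0000> is 0.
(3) A full measurement returns |0111> with probability 0.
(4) The expectation value of YYXX is 0.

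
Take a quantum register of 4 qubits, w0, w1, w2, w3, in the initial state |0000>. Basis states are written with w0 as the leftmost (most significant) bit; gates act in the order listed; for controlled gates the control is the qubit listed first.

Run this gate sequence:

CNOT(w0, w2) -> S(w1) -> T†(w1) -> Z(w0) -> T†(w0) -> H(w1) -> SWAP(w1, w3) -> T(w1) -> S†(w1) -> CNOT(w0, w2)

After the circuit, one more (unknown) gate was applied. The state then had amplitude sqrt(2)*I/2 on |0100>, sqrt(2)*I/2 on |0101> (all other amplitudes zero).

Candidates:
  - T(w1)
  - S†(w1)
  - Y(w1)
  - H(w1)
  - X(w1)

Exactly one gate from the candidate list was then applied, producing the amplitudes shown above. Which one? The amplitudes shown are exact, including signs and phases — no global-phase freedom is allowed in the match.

It was Y(w1) that produced the state shown.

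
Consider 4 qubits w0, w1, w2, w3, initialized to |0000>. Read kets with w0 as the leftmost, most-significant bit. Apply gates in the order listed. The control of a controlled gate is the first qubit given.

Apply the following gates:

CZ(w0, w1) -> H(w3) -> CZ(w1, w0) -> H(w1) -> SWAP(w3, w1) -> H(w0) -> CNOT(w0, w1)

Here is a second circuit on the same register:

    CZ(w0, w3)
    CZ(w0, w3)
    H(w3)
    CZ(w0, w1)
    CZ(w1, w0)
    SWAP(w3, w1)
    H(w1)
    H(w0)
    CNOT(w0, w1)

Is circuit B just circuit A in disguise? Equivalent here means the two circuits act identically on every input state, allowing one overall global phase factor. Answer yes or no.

No, they are not equivalent — no single phase factor reconciles the two unitaries.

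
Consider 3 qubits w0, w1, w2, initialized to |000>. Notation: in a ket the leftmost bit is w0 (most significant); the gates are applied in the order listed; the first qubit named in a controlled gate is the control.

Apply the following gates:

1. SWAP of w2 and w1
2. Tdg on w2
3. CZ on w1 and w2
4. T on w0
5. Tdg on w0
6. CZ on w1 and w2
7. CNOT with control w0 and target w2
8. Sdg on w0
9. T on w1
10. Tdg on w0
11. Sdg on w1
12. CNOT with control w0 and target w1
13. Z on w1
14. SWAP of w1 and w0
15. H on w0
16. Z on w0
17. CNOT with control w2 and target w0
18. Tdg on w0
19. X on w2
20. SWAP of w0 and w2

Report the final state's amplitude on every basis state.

The final amplitudes are sqrt(2)/2 on |100>, sqrt(2)*exp(3*I*pi/4)/2 on |101>, and 0 on every other basis state. Key observation: gates 3-6 undo each other exactly, leaving only the rest of the circuit to track.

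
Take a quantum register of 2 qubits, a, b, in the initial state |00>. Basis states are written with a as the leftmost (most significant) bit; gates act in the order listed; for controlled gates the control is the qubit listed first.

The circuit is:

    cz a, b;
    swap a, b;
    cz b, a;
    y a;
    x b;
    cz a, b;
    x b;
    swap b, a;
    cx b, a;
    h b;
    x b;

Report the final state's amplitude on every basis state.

The final amplitudes are 0 on |00>, 0 on |01>, sqrt(2)*I/2 on |10>, -sqrt(2)*I/2 on |11>.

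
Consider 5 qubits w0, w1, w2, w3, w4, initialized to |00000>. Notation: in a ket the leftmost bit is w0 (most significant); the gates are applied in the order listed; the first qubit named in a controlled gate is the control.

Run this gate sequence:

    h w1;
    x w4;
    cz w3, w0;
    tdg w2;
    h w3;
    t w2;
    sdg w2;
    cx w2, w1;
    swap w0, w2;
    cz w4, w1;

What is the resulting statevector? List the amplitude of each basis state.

After the circuit, the state carries amplitude 1/2 on |00001>, 1/2 on |00011>, -1/2 on |01001>, -1/2 on |01011>, and 0 on every other basis state.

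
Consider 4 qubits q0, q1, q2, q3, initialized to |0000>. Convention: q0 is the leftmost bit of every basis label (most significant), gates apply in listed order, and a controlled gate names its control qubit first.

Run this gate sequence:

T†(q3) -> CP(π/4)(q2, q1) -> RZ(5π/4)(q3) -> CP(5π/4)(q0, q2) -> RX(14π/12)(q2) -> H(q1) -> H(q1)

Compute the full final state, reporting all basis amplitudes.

The final amplitudes are (-sqrt(2) + sqrt(6))*exp(3*I*pi/8)/4 on |0000>, (sqrt(2) + sqrt(6))*exp(7*I*pi/8)/4 on |0010>, and 0 on every other basis state.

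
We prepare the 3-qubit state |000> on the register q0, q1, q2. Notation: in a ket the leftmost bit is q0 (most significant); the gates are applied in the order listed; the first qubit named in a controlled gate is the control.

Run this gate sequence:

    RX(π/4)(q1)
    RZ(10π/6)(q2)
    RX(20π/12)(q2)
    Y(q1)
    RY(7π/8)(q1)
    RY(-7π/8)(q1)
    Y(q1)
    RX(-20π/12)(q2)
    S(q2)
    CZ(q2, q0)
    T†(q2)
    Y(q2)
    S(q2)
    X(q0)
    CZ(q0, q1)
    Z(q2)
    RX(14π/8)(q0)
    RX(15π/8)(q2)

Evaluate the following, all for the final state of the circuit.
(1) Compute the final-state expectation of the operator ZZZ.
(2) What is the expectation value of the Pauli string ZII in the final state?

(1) The observable ZZZ averages to sqrt(sqrt(2) + 2)/4. Key observation: gates 3-8 undo each other exactly, leaving only the rest of the circuit to track.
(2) In the final state, ZII has expectation -sqrt(2)*sin(7*pi/16)**4*cos(pi/16)**2/2 - sqrt(2)*sin(7*pi/16)**2*cos(pi/16)**2*cos(7*pi/16)**2 - sqrt(2)*sin(pi/16)**2*sin(7*pi/16)**4/2 - sqrt(2)*sin(pi/16)**2*sin(7*pi/16)**2*cos(7*pi/16)**2 - sqrt(2)*cos(pi/16)**2*cos(7*pi/16)**4/2 - sqrt(2)*sin(pi/16)**2*cos(7*pi/16)**4/2.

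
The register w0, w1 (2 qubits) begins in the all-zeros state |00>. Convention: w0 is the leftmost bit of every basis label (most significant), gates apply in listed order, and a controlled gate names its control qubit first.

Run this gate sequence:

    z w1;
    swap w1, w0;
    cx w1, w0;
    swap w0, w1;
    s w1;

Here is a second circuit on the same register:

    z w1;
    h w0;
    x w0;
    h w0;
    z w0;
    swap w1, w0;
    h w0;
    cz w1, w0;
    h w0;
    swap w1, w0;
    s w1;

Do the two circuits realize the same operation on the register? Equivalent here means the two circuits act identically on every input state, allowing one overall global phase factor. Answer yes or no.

Yes, they are equivalent — the unitaries differ by at most a global phase.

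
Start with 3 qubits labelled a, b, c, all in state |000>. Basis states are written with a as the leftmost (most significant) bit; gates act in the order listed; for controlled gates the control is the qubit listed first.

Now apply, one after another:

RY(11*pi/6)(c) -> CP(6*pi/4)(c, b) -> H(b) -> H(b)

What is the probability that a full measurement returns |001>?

Outcome |001> occurs with probability 1/2 - sqrt(3)/4. Key observation: gates 3-4 undo each other exactly, leaving only the rest of the circuit to track.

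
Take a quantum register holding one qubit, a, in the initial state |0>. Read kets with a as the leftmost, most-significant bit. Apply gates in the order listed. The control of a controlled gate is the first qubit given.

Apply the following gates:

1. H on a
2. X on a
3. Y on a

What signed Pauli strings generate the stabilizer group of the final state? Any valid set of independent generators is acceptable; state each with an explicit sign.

One valid set of independent stabilizer generators is -X (any independent generating set of the same group is equally correct).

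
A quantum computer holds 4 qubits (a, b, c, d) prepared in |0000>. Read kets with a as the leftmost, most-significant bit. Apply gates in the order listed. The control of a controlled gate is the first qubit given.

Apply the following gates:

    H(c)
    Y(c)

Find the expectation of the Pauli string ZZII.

The expectation value of ZZII is 1.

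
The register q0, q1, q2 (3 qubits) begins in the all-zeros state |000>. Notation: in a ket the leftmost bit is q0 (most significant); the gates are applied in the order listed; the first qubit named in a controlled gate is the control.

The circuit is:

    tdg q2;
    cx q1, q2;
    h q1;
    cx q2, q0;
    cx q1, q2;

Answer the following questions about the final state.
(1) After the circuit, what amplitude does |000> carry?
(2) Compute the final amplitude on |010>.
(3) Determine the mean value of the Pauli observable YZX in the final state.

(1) |000> carries amplitude sqrt(2)/2 in the final state.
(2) |010> carries amplitude 0 in the final state.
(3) The expectation value of YZX is 0.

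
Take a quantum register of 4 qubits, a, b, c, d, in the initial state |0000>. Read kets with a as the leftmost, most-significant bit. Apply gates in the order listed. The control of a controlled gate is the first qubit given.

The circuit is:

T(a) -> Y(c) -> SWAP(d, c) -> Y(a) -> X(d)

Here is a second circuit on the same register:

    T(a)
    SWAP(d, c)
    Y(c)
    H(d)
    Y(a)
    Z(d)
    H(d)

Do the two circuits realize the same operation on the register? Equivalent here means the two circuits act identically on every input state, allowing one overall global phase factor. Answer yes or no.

No — the two circuits implement different unitaries, even allowing a global phase.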